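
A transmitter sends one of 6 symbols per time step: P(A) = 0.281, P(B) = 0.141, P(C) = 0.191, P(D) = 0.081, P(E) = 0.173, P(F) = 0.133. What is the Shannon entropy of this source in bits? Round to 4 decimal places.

2.4880 bits

H = −Σ pᵢ log₂ pᵢ.
−0.281·log₂(0.281) = 0.5146
−0.141·log₂(0.141) = 0.3985
−0.191·log₂(0.191) = 0.4562
−0.081·log₂(0.081) = 0.2937
−0.173·log₂(0.173) = 0.4379
−0.133·log₂(0.133) = 0.3871
Sum ≈ 2.4880 → 2.4880 bits.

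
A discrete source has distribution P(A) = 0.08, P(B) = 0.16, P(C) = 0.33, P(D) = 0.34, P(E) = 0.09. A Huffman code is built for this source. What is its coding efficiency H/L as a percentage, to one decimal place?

Entropy H = −Σ p log₂ p ≈ 2.0842 bits.
Huffman merges: 2/25+9/100→17/100; 4/25+17/100→33/100; 33/100+33/100→33/50; 17/50+33/50→1. L = 54/25 ≈ 2.1600.
Efficiency = H/L = 2.0842/2.1600 = 96.5%.

96.5%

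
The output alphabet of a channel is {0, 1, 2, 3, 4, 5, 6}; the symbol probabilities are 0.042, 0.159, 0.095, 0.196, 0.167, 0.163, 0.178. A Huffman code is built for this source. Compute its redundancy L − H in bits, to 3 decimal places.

0.065 bits

Entropy H = −Σ p log₂ p ≈ 2.6983 bits.
Huffman merges: 21/500+19/200→137/1000; 137/1000+159/1000→37/125; 163/1000+167/1000→33/100; 89/500+49/250→187/500; 37/125+33/100→313/500; 187/500+313/500→1. L = 2763/1000 ≈ 2.7630.
L − H = 2.7630 − 2.6983 = 0.065 bits.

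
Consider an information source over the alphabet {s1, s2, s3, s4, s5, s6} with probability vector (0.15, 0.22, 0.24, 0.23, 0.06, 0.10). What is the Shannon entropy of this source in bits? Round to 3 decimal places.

H = −Σ pᵢ log₂ pᵢ.
−0.15·log₂(0.15) = 0.4105
−0.22·log₂(0.22) = 0.4806
−0.24·log₂(0.24) = 0.4941
−0.23·log₂(0.23) = 0.4877
−0.06·log₂(0.06) = 0.2435
−0.10·log₂(0.10) = 0.3322
Sum ≈ 2.4486 → 2.449 bits.

2.449 bits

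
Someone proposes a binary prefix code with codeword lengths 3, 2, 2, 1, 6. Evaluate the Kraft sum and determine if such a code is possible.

With common denominator 2^6 = 64: Σ 2^(−ℓᵢ) = 8/64 + 16/64 + 16/64 + 32/64 + 1/64 = 73/64 = 1.140625.
Kraft's inequality requires Σ ≤ 1; here Σ = 1.140625 > 1, so no such prefix code exists.

1.140625; no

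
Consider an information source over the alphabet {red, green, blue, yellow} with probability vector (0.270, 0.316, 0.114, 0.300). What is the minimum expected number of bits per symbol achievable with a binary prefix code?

2 bits/symbol

Repeatedly combine the two least-probable nodes; the expected code length is the sum of the merged weights.
merge 57/500 + 27/100 → 48/125
merge 3/10 + 79/250 → 77/125
merge 48/125 + 77/125 → 1
L = 48/125 + 77/125 + 1 = 2 bits/symbol.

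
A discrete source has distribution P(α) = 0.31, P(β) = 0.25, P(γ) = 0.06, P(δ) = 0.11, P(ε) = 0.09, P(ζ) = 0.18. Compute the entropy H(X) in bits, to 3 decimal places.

2.376 bits

H = −Σ pᵢ log₂ pᵢ.
−0.31·log₂(0.31) = 0.5238
−0.25·log₂(0.25) = 0.5000
−0.06·log₂(0.06) = 0.2435
−0.11·log₂(0.11) = 0.3503
−0.09·log₂(0.09) = 0.3127
−0.18·log₂(0.18) = 0.4453
Sum ≈ 2.3756 → 2.376 bits.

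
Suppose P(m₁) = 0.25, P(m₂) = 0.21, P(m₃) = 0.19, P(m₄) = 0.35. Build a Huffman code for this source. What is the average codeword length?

Repeatedly combine the two least-probable nodes; the expected code length is the sum of the merged weights.
merge 19/100 + 21/100 → 2/5
merge 1/4 + 7/20 → 3/5
merge 2/5 + 3/5 → 1
L = 2/5 + 3/5 + 1 = 2 bits/symbol.

2 bits/symbol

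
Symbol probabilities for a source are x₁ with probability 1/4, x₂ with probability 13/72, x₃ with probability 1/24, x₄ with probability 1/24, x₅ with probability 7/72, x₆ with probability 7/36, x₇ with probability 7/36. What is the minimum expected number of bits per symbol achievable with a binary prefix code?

2.625 bits/symbol

Repeatedly combine the two least-probable nodes; the expected code length is the sum of the merged weights.
merge 1/24 + 1/24 → 1/12
merge 1/12 + 7/72 → 13/72
merge 13/72 + 13/72 → 13/36
merge 7/36 + 7/36 → 7/18
merge 1/4 + 13/36 → 11/18
merge 7/18 + 11/18 → 1
L = 1/12 + 13/72 + 13/36 + 7/18 + 11/18 + 1 = 21/8 = 2.625 bits/symbol.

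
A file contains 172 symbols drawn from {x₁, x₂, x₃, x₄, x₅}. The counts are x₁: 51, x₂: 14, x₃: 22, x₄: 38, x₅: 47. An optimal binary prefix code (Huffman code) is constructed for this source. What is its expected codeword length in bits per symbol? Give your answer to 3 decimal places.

2.209 bits/symbol

Probabilities are the counts divided by 172.
Repeatedly combine the two least-probable nodes; the expected code length is the sum of the merged weights.
merge 7/86 + 11/86 → 9/43
merge 9/43 + 19/86 → 37/86
merge 47/172 + 51/172 → 49/86
merge 37/86 + 49/86 → 1
L = 9/43 + 37/86 + 49/86 + 1 = 95/43 ≈ 2.209 bits/symbol.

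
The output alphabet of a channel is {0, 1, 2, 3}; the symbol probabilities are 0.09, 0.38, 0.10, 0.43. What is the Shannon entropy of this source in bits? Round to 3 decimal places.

1.699 bits

H = −Σ pᵢ log₂ pᵢ.
−0.09·log₂(0.09) = 0.3127
−0.38·log₂(0.38) = 0.5305
−0.10·log₂(0.10) = 0.3322
−0.43·log₂(0.43) = 0.5236
Sum ≈ 1.6989 → 1.699 bits.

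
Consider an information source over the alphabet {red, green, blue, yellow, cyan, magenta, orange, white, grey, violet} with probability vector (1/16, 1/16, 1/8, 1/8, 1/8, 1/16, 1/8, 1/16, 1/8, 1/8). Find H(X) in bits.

Each probability is a power of 1/2, so log₂(1/p) is an integer.
H = Σ p·log₂(1/p) = 1/16·4 + 1/16·4 + 1/8·3 + 1/8·3 + 1/8·3 + 1/16·4 + 1/8·3 + 1/16·4 + 1/8·3 + 1/8·3 = 3.25 bits.

3.25 bits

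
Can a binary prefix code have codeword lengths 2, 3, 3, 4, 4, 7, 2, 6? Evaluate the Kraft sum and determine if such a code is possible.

With common denominator 2^7 = 128: Σ 2^(−ℓᵢ) = 32/128 + 16/128 + 16/128 + 8/128 + 8/128 + 1/128 + 32/128 + 2/128 = 115/128 = 0.8984375.
Kraft's inequality requires Σ ≤ 1; here Σ = 0.8984375 ≤ 1, so such a prefix code exists.

0.8984375; yes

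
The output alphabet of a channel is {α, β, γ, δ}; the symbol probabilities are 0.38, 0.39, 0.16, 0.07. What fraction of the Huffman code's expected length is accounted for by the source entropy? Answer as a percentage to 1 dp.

95.2%

Entropy H = −Σ p log₂ p ≈ 1.7518 bits.
Huffman merges: 7/100+4/25→23/100; 23/100+19/50→61/100; 39/100+61/100→1. L = 46/25 ≈ 1.8400.
Efficiency = H/L = 1.7518/1.8400 = 95.2%.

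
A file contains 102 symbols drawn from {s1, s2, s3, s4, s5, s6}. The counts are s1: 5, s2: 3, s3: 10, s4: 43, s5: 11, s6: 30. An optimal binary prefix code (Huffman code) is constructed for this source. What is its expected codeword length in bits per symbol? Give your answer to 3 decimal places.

Probabilities are the counts divided by 102.
Repeatedly combine the two least-probable nodes; the expected code length is the sum of the merged weights.
merge 1/34 + 5/102 → 4/51
merge 4/51 + 5/51 → 3/17
merge 11/102 + 3/17 → 29/102
merge 29/102 + 5/17 → 59/102
merge 43/102 + 59/102 → 1
L = 4/51 + 3/17 + 29/102 + 59/102 + 1 = 36/17 ≈ 2.118 bits/symbol.

2.118 bits/symbol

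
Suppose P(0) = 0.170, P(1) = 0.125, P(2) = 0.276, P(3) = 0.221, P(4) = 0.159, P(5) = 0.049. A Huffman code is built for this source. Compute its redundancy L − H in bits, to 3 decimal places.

Entropy H = −Σ p log₂ p ≈ 2.4385 bits.
Huffman merges: 49/1000+1/8→87/500; 159/1000+17/100→329/1000; 87/500+221/1000→79/200; 69/250+329/1000→121/200; 79/200+121/200→1. L = 2503/1000 ≈ 2.5030.
L − H = 2.5030 − 2.4385 = 0.064 bits.

0.064 bits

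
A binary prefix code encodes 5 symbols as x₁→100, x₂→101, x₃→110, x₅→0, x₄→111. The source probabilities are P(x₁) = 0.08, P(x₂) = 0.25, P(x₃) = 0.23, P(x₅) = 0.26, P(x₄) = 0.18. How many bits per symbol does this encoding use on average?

2.48 bits/symbol

L̄ = Σ pᵢ·ℓᵢ = 0.08·3 + 0.25·3 + 0.23·3 + 0.26·1 + 0.18·3 = 2.48 bits/symbol.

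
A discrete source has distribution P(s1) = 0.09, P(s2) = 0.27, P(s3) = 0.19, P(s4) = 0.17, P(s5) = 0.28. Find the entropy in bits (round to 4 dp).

H = −Σ pᵢ log₂ pᵢ.
−0.09·log₂(0.09) = 0.3127
−0.27·log₂(0.27) = 0.5100
−0.19·log₂(0.19) = 0.4552
−0.17·log₂(0.17) = 0.4346
−0.28·log₂(0.28) = 0.5142
Sum ≈ 2.2267 → 2.2267 bits.

2.2267 bits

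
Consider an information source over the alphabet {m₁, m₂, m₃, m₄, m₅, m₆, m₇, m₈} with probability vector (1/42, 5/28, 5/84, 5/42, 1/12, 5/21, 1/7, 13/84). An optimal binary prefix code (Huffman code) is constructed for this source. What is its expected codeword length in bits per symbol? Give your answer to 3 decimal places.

Repeatedly combine the two least-probable nodes; the expected code length is the sum of the merged weights.
merge 1/42 + 5/84 → 1/12
merge 1/12 + 1/12 → 1/6
merge 5/42 + 1/7 → 11/42
merge 13/84 + 1/6 → 9/28
merge 5/28 + 5/21 → 5/12
merge 11/42 + 9/28 → 7/12
merge 5/12 + 7/12 → 1
L = 1/12 + 1/6 + 11/42 + 9/28 + 5/12 + 7/12 + 1 = 17/6 ≈ 2.833 bits/symbol.

2.833 bits/symbol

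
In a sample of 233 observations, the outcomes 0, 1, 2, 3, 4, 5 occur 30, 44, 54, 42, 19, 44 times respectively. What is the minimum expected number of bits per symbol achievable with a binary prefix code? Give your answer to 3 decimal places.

Probabilities are the counts divided by 233.
Repeatedly combine the two least-probable nodes; the expected code length is the sum of the merged weights.
merge 19/233 + 30/233 → 49/233
merge 42/233 + 44/233 → 86/233
merge 44/233 + 49/233 → 93/233
merge 54/233 + 86/233 → 140/233
merge 93/233 + 140/233 → 1
L = 49/233 + 86/233 + 93/233 + 140/233 + 1 = 601/233 ≈ 2.579 bits/symbol.

2.579 bits/symbol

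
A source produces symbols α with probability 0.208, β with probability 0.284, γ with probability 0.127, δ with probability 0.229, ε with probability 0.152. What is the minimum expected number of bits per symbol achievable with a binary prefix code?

2.279 bits/symbol

Repeatedly combine the two least-probable nodes; the expected code length is the sum of the merged weights.
merge 127/1000 + 19/125 → 279/1000
merge 26/125 + 229/1000 → 437/1000
merge 279/1000 + 71/250 → 563/1000
merge 437/1000 + 563/1000 → 1
L = 279/1000 + 437/1000 + 563/1000 + 1 = 2279/1000 = 2.279 bits/symbol.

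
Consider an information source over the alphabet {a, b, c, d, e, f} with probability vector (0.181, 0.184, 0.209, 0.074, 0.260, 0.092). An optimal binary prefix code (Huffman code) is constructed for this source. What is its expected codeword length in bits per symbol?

2.513 bits/symbol

Repeatedly combine the two least-probable nodes; the expected code length is the sum of the merged weights.
merge 37/500 + 23/250 → 83/500
merge 83/500 + 181/1000 → 347/1000
merge 23/125 + 209/1000 → 393/1000
merge 13/50 + 347/1000 → 607/1000
merge 393/1000 + 607/1000 → 1
L = 83/500 + 347/1000 + 393/1000 + 607/1000 + 1 = 2513/1000 = 2.513 bits/symbol.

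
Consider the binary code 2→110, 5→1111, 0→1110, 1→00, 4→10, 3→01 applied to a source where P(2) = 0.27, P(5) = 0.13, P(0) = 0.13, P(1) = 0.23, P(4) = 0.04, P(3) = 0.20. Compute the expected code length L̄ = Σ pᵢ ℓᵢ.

L̄ = Σ pᵢ·ℓᵢ = 0.27·3 + 0.13·4 + 0.13·4 + 0.23·2 + 0.04·2 + 0.20·2 = 2.79 bits/symbol.

2.79 bits/symbol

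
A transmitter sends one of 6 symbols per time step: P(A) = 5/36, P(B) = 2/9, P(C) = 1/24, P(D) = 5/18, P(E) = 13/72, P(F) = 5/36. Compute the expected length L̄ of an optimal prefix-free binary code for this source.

2.5 bits/symbol

Repeatedly combine the two least-probable nodes; the expected code length is the sum of the merged weights.
merge 1/24 + 5/36 → 13/72
merge 5/36 + 13/72 → 23/72
merge 13/72 + 2/9 → 29/72
merge 5/18 + 23/72 → 43/72
merge 29/72 + 43/72 → 1
L = 13/72 + 23/72 + 29/72 + 43/72 + 1 = 5/2 = 2.5 bits/symbol.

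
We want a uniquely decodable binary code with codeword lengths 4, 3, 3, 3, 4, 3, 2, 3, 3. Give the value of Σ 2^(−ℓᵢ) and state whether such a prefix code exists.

1.125; no

With common denominator 2^4 = 16: Σ 2^(−ℓᵢ) = 1/16 + 2/16 + 2/16 + 2/16 + 1/16 + 2/16 + 4/16 + 2/16 + 2/16 = 18/16 = 1.125.
Kraft's inequality requires Σ ≤ 1; here Σ = 1.125 > 1, so no such prefix code exists.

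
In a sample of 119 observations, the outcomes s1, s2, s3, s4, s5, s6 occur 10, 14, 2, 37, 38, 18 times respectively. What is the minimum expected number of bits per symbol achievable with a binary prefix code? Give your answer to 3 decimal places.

2.319 bits/symbol

Probabilities are the counts divided by 119.
Repeatedly combine the two least-probable nodes; the expected code length is the sum of the merged weights.
merge 2/119 + 10/119 → 12/119
merge 12/119 + 2/17 → 26/119
merge 18/119 + 26/119 → 44/119
merge 37/119 + 38/119 → 75/119
merge 44/119 + 75/119 → 1
L = 12/119 + 26/119 + 44/119 + 75/119 + 1 = 276/119 ≈ 2.319 bits/symbol.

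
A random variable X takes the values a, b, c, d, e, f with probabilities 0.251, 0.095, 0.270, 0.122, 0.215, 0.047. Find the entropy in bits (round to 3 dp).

H = −Σ pᵢ log₂ pᵢ.
−0.251·log₂(0.251) = 0.5006
−0.095·log₂(0.095) = 0.3226
−0.270·log₂(0.270) = 0.5100
−0.122·log₂(0.122) = 0.3703
−0.215·log₂(0.215) = 0.4768
−0.047·log₂(0.047) = 0.2073
Sum ≈ 2.3876 → 2.388 bits.

2.388 bits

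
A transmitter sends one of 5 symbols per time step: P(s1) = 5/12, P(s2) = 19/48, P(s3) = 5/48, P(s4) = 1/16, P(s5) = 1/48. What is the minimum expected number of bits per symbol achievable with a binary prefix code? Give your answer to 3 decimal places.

1.854 bits/symbol

Repeatedly combine the two least-probable nodes; the expected code length is the sum of the merged weights.
merge 1/48 + 1/16 → 1/12
merge 1/12 + 5/48 → 3/16
merge 3/16 + 19/48 → 7/12
merge 5/12 + 7/12 → 1
L = 1/12 + 3/16 + 7/12 + 1 = 89/48 ≈ 1.854 bits/symbol.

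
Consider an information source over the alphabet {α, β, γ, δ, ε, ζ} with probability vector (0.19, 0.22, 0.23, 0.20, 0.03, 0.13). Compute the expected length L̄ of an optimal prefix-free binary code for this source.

Repeatedly combine the two least-probable nodes; the expected code length is the sum of the merged weights.
merge 3/100 + 13/100 → 4/25
merge 4/25 + 19/100 → 7/20
merge 1/5 + 11/50 → 21/50
merge 23/100 + 7/20 → 29/50
merge 21/50 + 29/50 → 1
L = 4/25 + 7/20 + 21/50 + 29/50 + 1 = 251/100 = 2.51 bits/symbol.

2.51 bits/symbol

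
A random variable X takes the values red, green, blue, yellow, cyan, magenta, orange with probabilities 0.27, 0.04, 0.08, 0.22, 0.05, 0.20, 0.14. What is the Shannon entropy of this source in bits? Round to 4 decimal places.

2.5454 bits

H = −Σ pᵢ log₂ pᵢ.
−0.27·log₂(0.27) = 0.5100
−0.04·log₂(0.04) = 0.1858
−0.08·log₂(0.08) = 0.2915
−0.22·log₂(0.22) = 0.4806
−0.05·log₂(0.05) = 0.2161
−0.20·log₂(0.20) = 0.4644
−0.14·log₂(0.14) = 0.3971
Sum ≈ 2.5454 → 2.5454 bits.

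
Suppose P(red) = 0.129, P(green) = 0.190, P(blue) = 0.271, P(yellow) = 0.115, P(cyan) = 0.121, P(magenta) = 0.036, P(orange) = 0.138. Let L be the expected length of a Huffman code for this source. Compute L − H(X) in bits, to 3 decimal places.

0.049 bits

Entropy H = −Σ p log₂ p ≈ 2.6413 bits.
Huffman merges: 9/250+23/200→151/1000; 121/1000+129/1000→1/4; 69/500+151/1000→289/1000; 19/100+1/4→11/25; 271/1000+289/1000→14/25; 11/25+14/25→1. L = 269/100 ≈ 2.6900.
L − H = 2.6900 − 2.6413 = 0.049 bits.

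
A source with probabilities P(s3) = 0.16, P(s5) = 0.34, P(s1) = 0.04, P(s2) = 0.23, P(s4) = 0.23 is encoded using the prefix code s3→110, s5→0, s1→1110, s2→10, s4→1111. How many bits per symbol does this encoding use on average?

L̄ = Σ pᵢ·ℓᵢ = 0.16·3 + 0.34·1 + 0.04·4 + 0.23·2 + 0.23·4 = 2.36 bits/symbol.

2.36 bits/symbol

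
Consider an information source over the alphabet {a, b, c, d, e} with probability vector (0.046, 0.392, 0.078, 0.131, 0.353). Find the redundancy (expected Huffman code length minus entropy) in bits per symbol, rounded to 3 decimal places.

0.052 bits

Entropy H = −Σ p log₂ p ≈ 1.9355 bits.
Huffman merges: 23/500+39/500→31/250; 31/250+131/1000→51/200; 51/200+353/1000→76/125; 49/125+76/125→1. L = 1987/1000 ≈ 1.9870.
L − H = 1.9870 − 1.9355 = 0.052 bits.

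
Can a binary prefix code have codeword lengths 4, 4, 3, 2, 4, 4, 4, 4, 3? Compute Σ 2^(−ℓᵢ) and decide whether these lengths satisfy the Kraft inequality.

0.875; yes

With common denominator 2^4 = 16: Σ 2^(−ℓᵢ) = 1/16 + 1/16 + 2/16 + 4/16 + 1/16 + 1/16 + 1/16 + 1/16 + 2/16 = 14/16 = 0.875.
Kraft's inequality requires Σ ≤ 1; here Σ = 0.875 ≤ 1, so such a prefix code exists.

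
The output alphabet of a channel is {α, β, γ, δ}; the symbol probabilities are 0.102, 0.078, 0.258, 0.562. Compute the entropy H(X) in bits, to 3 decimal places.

H = −Σ pᵢ log₂ pᵢ.
−0.102·log₂(0.102) = 0.3359
−0.078·log₂(0.078) = 0.2871
−0.258·log₂(0.258) = 0.5043
−0.562·log₂(0.562) = 0.4672
Sum ≈ 1.5945 → 1.594 bits.

1.594 bits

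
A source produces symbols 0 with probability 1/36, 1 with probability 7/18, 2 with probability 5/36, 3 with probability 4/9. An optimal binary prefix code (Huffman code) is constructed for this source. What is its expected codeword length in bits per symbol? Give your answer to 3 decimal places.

Repeatedly combine the two least-probable nodes; the expected code length is the sum of the merged weights.
merge 1/36 + 5/36 → 1/6
merge 1/6 + 7/18 → 5/9
merge 4/9 + 5/9 → 1
L = 1/6 + 5/9 + 1 = 31/18 ≈ 1.722 bits/symbol.

1.722 bits/symbol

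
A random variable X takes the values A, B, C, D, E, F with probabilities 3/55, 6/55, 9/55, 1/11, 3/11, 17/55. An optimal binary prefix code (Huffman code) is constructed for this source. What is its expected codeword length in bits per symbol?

Repeatedly combine the two least-probable nodes; the expected code length is the sum of the merged weights.
merge 3/55 + 1/11 → 8/55
merge 6/55 + 8/55 → 14/55
merge 9/55 + 14/55 → 23/55
merge 3/11 + 17/55 → 32/55
merge 23/55 + 32/55 → 1
L = 8/55 + 14/55 + 23/55 + 32/55 + 1 = 12/5 = 2.4 bits/symbol.

2.4 bits/symbol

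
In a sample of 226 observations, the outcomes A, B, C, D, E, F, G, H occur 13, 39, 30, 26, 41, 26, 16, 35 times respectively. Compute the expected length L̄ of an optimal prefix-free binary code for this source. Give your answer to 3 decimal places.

Probabilities are the counts divided by 226.
Repeatedly combine the two least-probable nodes; the expected code length is the sum of the merged weights.
merge 13/226 + 8/113 → 29/226
merge 13/113 + 13/113 → 26/113
merge 29/226 + 15/113 → 59/226
merge 35/226 + 39/226 → 37/113
merge 41/226 + 26/113 → 93/226
merge 59/226 + 37/113 → 133/226
merge 93/226 + 133/226 → 1
L = 29/226 + 26/113 + 59/226 + 37/113 + 93/226 + 133/226 + 1 = 333/113 ≈ 2.947 bits/symbol.

2.947 bits/symbol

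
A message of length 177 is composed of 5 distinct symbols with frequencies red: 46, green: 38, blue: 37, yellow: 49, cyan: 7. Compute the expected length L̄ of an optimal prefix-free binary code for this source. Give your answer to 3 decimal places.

2.249 bits/symbol

Probabilities are the counts divided by 177.
Repeatedly combine the two least-probable nodes; the expected code length is the sum of the merged weights.
merge 7/177 + 37/177 → 44/177
merge 38/177 + 44/177 → 82/177
merge 46/177 + 49/177 → 95/177
merge 82/177 + 95/177 → 1
L = 44/177 + 82/177 + 95/177 + 1 = 398/177 ≈ 2.249 bits/symbol.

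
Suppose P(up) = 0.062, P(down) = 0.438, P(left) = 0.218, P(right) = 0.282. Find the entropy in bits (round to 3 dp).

H = −Σ pᵢ log₂ pᵢ.
−0.062·log₂(0.062) = 0.2487
−0.438·log₂(0.438) = 0.5217
−0.218·log₂(0.218) = 0.4791
−0.282·log₂(0.282) = 0.5150
Sum ≈ 1.7644 → 1.764 bits.

1.764 bits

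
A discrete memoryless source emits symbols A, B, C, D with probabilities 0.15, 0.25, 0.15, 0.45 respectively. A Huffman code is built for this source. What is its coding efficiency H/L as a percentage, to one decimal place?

Entropy H = −Σ p log₂ p ≈ 1.8395 bits.
Huffman merges: 3/20+3/20→3/10; 1/4+3/10→11/20; 9/20+11/20→1. L = 37/20 ≈ 1.8500.
Efficiency = H/L = 1.8395/1.8500 = 99.4%.

99.4%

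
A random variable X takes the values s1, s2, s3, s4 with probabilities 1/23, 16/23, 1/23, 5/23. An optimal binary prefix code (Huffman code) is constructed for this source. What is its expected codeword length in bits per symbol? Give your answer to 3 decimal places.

Repeatedly combine the two least-probable nodes; the expected code length is the sum of the merged weights.
merge 1/23 + 1/23 → 2/23
merge 2/23 + 5/23 → 7/23
merge 7/23 + 16/23 → 1
L = 2/23 + 7/23 + 1 = 32/23 ≈ 1.391 bits/symbol.

1.391 bits/symbol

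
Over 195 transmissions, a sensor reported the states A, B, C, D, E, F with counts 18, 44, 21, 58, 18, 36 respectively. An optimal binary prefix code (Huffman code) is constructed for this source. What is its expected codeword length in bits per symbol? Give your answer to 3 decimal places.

Probabilities are the counts divided by 195.
Repeatedly combine the two least-probable nodes; the expected code length is the sum of the merged weights.
merge 6/65 + 6/65 → 12/65
merge 7/65 + 12/65 → 19/65
merge 12/65 + 44/195 → 16/39
merge 19/65 + 58/195 → 23/39
merge 16/39 + 23/39 → 1
L = 12/65 + 19/65 + 16/39 + 23/39 + 1 = 161/65 ≈ 2.477 bits/symbol.

2.477 bits/symbol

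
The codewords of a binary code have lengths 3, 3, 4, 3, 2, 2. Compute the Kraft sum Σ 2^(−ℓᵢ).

With common denominator 2^4 = 16: Σ 2^(−ℓᵢ) = 2/16 + 2/16 + 1/16 + 2/16 + 4/16 + 4/16 = 15/16 = 0.9375.

0.9375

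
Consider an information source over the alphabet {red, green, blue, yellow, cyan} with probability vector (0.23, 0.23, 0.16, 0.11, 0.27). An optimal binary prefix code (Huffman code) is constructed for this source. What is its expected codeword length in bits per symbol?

Repeatedly combine the two least-probable nodes; the expected code length is the sum of the merged weights.
merge 11/100 + 4/25 → 27/100
merge 23/100 + 23/100 → 23/50
merge 27/100 + 27/100 → 27/50
merge 23/50 + 27/50 → 1
L = 27/100 + 23/50 + 27/50 + 1 = 227/100 = 2.27 bits/symbol.

2.27 bits/symbol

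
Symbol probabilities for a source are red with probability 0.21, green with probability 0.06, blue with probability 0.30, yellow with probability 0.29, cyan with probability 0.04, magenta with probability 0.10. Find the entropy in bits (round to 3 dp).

H = −Σ pᵢ log₂ pᵢ.
−0.21·log₂(0.21) = 0.4728
−0.06·log₂(0.06) = 0.2435
−0.30·log₂(0.30) = 0.5211
−0.29·log₂(0.29) = 0.5179
−0.04·log₂(0.04) = 0.1858
−0.10·log₂(0.10) = 0.3322
Sum ≈ 2.2733 → 2.273 bits.

2.273 bits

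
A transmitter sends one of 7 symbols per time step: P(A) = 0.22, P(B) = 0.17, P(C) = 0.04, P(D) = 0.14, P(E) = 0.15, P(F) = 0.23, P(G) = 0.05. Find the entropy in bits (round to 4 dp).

H = −Σ pᵢ log₂ pᵢ.
−0.22·log₂(0.22) = 0.4806
−0.17·log₂(0.17) = 0.4346
−0.04·log₂(0.04) = 0.1858
−0.14·log₂(0.14) = 0.3971
−0.15·log₂(0.15) = 0.4105
−0.23·log₂(0.23) = 0.4877
−0.05·log₂(0.05) = 0.2161
Sum ≈ 2.6123 → 2.6123 bits.

2.6123 bits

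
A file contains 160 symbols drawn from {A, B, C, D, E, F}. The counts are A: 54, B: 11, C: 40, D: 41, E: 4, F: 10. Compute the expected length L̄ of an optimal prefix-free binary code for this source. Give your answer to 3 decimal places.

Probabilities are the counts divided by 160.
Repeatedly combine the two least-probable nodes; the expected code length is the sum of the merged weights.
merge 1/40 + 1/16 → 7/80
merge 11/160 + 7/80 → 5/32
merge 5/32 + 1/4 → 13/32
merge 41/160 + 27/80 → 19/32
merge 13/32 + 19/32 → 1
L = 7/80 + 5/32 + 13/32 + 19/32 + 1 = 359/160 ≈ 2.244 bits/symbol.

2.244 bits/symbol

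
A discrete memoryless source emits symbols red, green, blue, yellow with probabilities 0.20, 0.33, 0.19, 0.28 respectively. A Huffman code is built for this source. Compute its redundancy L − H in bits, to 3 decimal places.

Entropy H = −Σ p log₂ p ≈ 1.9617 bits.
Huffman merges: 19/100+1/5→39/100; 7/25+33/100→61/100; 39/100+61/100→1. L = 2 ≈ 2.0000.
L − H = 2.0000 − 1.9617 = 0.038 bits.

0.038 bits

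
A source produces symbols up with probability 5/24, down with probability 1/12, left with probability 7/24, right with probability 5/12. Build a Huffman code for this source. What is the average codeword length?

1.875 bits/symbol

Repeatedly combine the two least-probable nodes; the expected code length is the sum of the merged weights.
merge 1/12 + 5/24 → 7/24
merge 7/24 + 7/24 → 7/12
merge 5/12 + 7/12 → 1
L = 7/24 + 7/12 + 1 = 15/8 = 1.875 bits/symbol.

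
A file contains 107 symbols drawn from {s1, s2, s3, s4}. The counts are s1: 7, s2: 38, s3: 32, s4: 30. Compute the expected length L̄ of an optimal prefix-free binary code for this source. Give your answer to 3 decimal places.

1.991 bits/symbol

Probabilities are the counts divided by 107.
Repeatedly combine the two least-probable nodes; the expected code length is the sum of the merged weights.
merge 7/107 + 30/107 → 37/107
merge 32/107 + 37/107 → 69/107
merge 38/107 + 69/107 → 1
L = 37/107 + 69/107 + 1 = 213/107 ≈ 1.991 bits/symbol.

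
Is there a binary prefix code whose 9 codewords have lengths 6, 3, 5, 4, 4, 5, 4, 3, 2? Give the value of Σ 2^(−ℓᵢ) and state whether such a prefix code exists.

With common denominator 2^6 = 64: Σ 2^(−ℓᵢ) = 1/64 + 8/64 + 2/64 + 4/64 + 4/64 + 2/64 + 4/64 + 8/64 + 16/64 = 49/64 = 0.765625.
Kraft's inequality requires Σ ≤ 1; here Σ = 0.765625 ≤ 1, so such a prefix code exists.

0.765625; yes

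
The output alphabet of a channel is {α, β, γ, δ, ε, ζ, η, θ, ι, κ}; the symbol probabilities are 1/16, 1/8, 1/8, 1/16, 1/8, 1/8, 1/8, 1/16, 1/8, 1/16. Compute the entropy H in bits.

Each probability is a power of 1/2, so log₂(1/p) is an integer.
H = Σ p·log₂(1/p) = 1/16·4 + 1/8·3 + 1/8·3 + 1/16·4 + 1/8·3 + 1/8·3 + 1/8·3 + 1/16·4 + 1/8·3 + 1/16·4 = 3.25 bits.

3.25 bits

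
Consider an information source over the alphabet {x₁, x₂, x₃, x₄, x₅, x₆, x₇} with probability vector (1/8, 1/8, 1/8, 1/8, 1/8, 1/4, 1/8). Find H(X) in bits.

Each probability is a power of 1/2, so log₂(1/p) is an integer.
H = Σ p·log₂(1/p) = 1/8·3 + 1/8·3 + 1/8·3 + 1/8·3 + 1/8·3 + 1/4·2 + 1/8·3 = 2.75 bits.

2.75 bits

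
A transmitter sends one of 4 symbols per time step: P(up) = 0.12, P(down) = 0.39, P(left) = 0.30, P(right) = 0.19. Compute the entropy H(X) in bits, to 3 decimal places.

1.873 bits

H = −Σ pᵢ log₂ pᵢ.
−0.12·log₂(0.12) = 0.3671
−0.39·log₂(0.39) = 0.5298
−0.30·log₂(0.30) = 0.5211
−0.19·log₂(0.19) = 0.4552
Sum ≈ 1.8732 → 1.873 bits.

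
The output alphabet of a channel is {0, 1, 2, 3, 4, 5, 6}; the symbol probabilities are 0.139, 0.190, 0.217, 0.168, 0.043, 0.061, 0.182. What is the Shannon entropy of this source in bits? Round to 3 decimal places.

H = −Σ pᵢ log₂ pᵢ.
−0.139·log₂(0.139) = 0.3957
−0.190·log₂(0.190) = 0.4552
−0.217·log₂(0.217) = 0.4783
−0.168·log₂(0.168) = 0.4323
−0.043·log₂(0.043) = 0.1952
−0.061·log₂(0.061) = 0.2461
−0.182·log₂(0.182) = 0.4474
Sum ≈ 2.6503 → 2.650 bits.

2.650 bits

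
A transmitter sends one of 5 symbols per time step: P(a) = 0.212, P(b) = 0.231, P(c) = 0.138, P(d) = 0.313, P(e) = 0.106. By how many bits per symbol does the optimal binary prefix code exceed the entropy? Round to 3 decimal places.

Entropy H = −Σ p log₂ p ≈ 2.2248 bits.
Huffman merges: 53/500+69/500→61/250; 53/250+231/1000→443/1000; 61/250+313/1000→557/1000; 443/1000+557/1000→1. L = 561/250 ≈ 2.2440.
L − H = 2.2440 − 2.2248 = 0.019 bits.

0.019 bits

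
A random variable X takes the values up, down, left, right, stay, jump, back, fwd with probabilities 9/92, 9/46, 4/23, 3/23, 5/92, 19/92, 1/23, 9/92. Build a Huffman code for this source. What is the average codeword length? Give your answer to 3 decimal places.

Repeatedly combine the two least-probable nodes; the expected code length is the sum of the merged weights.
merge 1/23 + 5/92 → 9/92
merge 9/92 + 9/92 → 9/46
merge 9/92 + 3/23 → 21/92
merge 4/23 + 9/46 → 17/46
merge 9/46 + 19/92 → 37/92
merge 21/92 + 17/46 → 55/92
merge 37/92 + 55/92 → 1
L = 9/92 + 9/46 + 21/92 + 17/46 + 37/92 + 55/92 + 1 = 133/46 ≈ 2.891 bits/symbol.

2.891 bits/symbol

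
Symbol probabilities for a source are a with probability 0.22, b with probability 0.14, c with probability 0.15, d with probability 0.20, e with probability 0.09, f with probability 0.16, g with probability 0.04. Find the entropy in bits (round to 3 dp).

H = −Σ pᵢ log₂ pᵢ.
−0.22·log₂(0.22) = 0.4806
−0.14·log₂(0.14) = 0.3971
−0.15·log₂(0.15) = 0.4105
−0.20·log₂(0.20) = 0.4644
−0.09·log₂(0.09) = 0.3127
−0.16·log₂(0.16) = 0.4230
−0.04·log₂(0.04) = 0.1858
Sum ≈ 2.6740 → 2.674 bits.

2.674 bits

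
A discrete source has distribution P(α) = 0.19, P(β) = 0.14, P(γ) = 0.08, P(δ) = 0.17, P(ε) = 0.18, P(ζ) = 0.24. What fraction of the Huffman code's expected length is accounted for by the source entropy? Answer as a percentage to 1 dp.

Entropy H = −Σ p log₂ p ≈ 2.5179 bits.
Huffman merges: 2/25+7/50→11/50; 17/100+9/50→7/20; 19/100+11/50→41/100; 6/25+7/20→59/100; 41/100+59/100→1. L = 257/100 ≈ 2.5700.
Efficiency = H/L = 2.5179/2.5700 = 98.0%.

98.0%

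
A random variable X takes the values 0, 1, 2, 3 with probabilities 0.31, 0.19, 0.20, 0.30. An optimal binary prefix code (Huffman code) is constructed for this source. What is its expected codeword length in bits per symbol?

2 bits/symbol

Repeatedly combine the two least-probable nodes; the expected code length is the sum of the merged weights.
merge 19/100 + 1/5 → 39/100
merge 3/10 + 31/100 → 61/100
merge 39/100 + 61/100 → 1
L = 39/100 + 61/100 + 1 = 2 bits/symbol.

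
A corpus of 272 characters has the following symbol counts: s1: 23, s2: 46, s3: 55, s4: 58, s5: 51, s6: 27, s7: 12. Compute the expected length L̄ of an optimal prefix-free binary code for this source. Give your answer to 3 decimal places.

2.713 bits/symbol

Probabilities are the counts divided by 272.
Repeatedly combine the two least-probable nodes; the expected code length is the sum of the merged weights.
merge 3/68 + 23/272 → 35/272
merge 27/272 + 35/272 → 31/136
merge 23/136 + 3/16 → 97/272
merge 55/272 + 29/136 → 113/272
merge 31/136 + 97/272 → 159/272
merge 113/272 + 159/272 → 1
L = 35/272 + 31/136 + 97/272 + 113/272 + 159/272 + 1 = 369/136 ≈ 2.713 bits/symbol.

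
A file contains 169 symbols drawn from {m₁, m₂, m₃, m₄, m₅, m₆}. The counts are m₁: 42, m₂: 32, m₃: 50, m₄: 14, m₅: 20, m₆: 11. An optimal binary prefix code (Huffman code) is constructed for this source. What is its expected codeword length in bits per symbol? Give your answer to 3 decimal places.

Probabilities are the counts divided by 169.
Repeatedly combine the two least-probable nodes; the expected code length is the sum of the merged weights.
merge 11/169 + 14/169 → 25/169
merge 20/169 + 25/169 → 45/169
merge 32/169 + 42/169 → 74/169
merge 45/169 + 50/169 → 95/169
merge 74/169 + 95/169 → 1
L = 25/169 + 45/169 + 74/169 + 95/169 + 1 = 408/169 ≈ 2.414 bits/symbol.

2.414 bits/symbol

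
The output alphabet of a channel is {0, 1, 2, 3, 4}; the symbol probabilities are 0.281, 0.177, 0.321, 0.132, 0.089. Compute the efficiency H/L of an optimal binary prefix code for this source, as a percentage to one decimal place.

98.1%

Entropy H = −Σ p log₂ p ≈ 2.1793 bits.
Huffman merges: 89/1000+33/250→221/1000; 177/1000+221/1000→199/500; 281/1000+321/1000→301/500; 199/500+301/500→1. L = 2221/1000 ≈ 2.2210.
Efficiency = H/L = 2.1793/2.2210 = 98.1%.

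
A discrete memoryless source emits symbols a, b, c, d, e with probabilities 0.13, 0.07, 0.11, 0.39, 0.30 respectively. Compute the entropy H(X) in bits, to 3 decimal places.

H = −Σ pᵢ log₂ pᵢ.
−0.13·log₂(0.13) = 0.3826
−0.07·log₂(0.07) = 0.2686
−0.11·log₂(0.11) = 0.3503
−0.39·log₂(0.39) = 0.5298
−0.30·log₂(0.30) = 0.5211
Sum ≈ 2.0524 → 2.052 bits.

2.052 bits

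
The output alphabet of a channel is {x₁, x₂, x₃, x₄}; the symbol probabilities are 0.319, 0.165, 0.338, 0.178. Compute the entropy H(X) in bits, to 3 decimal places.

H = −Σ pᵢ log₂ pᵢ.
−0.319·log₂(0.319) = 0.5258
−0.165·log₂(0.165) = 0.4289
−0.338·log₂(0.338) = 0.5289
−0.178·log₂(0.178) = 0.4432
Sum ≈ 1.9269 → 1.927 bits.

1.927 bits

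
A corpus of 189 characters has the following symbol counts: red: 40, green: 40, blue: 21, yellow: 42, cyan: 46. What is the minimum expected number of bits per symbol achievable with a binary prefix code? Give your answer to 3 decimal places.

Probabilities are the counts divided by 189.
Repeatedly combine the two least-probable nodes; the expected code length is the sum of the merged weights.
merge 1/9 + 40/189 → 61/189
merge 40/189 + 2/9 → 82/189
merge 46/189 + 61/189 → 107/189
merge 82/189 + 107/189 → 1
L = 61/189 + 82/189 + 107/189 + 1 = 439/189 ≈ 2.323 bits/symbol.

2.323 bits/symbol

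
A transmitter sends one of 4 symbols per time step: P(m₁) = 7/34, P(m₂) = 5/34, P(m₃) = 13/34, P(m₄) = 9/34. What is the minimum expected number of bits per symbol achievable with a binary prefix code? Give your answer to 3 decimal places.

Repeatedly combine the two least-probable nodes; the expected code length is the sum of the merged weights.
merge 5/34 + 7/34 → 6/17
merge 9/34 + 6/17 → 21/34
merge 13/34 + 21/34 → 1
L = 6/17 + 21/34 + 1 = 67/34 ≈ 1.971 bits/symbol.

1.971 bits/symbol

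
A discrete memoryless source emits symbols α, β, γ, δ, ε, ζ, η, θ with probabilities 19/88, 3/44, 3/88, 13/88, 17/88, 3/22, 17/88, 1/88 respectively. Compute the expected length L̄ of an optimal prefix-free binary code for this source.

Repeatedly combine the two least-probable nodes; the expected code length is the sum of the merged weights.
merge 1/88 + 3/88 → 1/22
merge 1/22 + 3/44 → 5/44
merge 5/44 + 3/22 → 1/4
merge 13/88 + 17/88 → 15/44
merge 17/88 + 19/88 → 9/22
merge 1/4 + 15/44 → 13/22
merge 9/22 + 13/22 → 1
L = 1/22 + 5/44 + 1/4 + 15/44 + 9/22 + 13/22 + 1 = 11/4 = 2.75 bits/symbol.

2.75 bits/symbol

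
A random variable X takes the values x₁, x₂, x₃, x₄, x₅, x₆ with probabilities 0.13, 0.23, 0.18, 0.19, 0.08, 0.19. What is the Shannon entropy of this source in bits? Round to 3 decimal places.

2.518 bits

H = −Σ pᵢ log₂ pᵢ.
−0.13·log₂(0.13) = 0.3826
−0.23·log₂(0.23) = 0.4877
−0.18·log₂(0.18) = 0.4453
−0.19·log₂(0.19) = 0.4552
−0.08·log₂(0.08) = 0.2915
−0.19·log₂(0.19) = 0.4552
Sum ≈ 2.5176 → 2.518 bits.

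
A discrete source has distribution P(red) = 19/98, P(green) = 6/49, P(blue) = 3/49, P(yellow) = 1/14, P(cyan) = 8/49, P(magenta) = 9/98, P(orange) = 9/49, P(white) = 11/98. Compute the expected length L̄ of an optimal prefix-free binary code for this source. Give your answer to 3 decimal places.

2.939 bits/symbol

Repeatedly combine the two least-probable nodes; the expected code length is the sum of the merged weights.
merge 3/49 + 1/14 → 13/98
merge 9/98 + 11/98 → 10/49
merge 6/49 + 13/98 → 25/98
merge 8/49 + 9/49 → 17/49
merge 19/98 + 10/49 → 39/98
merge 25/98 + 17/49 → 59/98
merge 39/98 + 59/98 → 1
L = 13/98 + 10/49 + 25/98 + 17/49 + 39/98 + 59/98 + 1 = 144/49 ≈ 2.939 bits/symbol.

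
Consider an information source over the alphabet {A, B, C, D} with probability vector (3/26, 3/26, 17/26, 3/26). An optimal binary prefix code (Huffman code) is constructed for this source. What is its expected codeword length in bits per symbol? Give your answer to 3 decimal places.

Repeatedly combine the two least-probable nodes; the expected code length is the sum of the merged weights.
merge 3/26 + 3/26 → 3/13
merge 3/26 + 3/13 → 9/26
merge 9/26 + 17/26 → 1
L = 3/13 + 9/26 + 1 = 41/26 ≈ 1.577 bits/symbol.

1.577 bits/symbol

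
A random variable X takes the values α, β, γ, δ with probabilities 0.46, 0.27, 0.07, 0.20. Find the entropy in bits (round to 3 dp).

1.758 bits

H = −Σ pᵢ log₂ pᵢ.
−0.46·log₂(0.46) = 0.5153
−0.27·log₂(0.27) = 0.5100
−0.07·log₂(0.07) = 0.2686
−0.20·log₂(0.20) = 0.4644
Sum ≈ 1.7583 → 1.758 bits.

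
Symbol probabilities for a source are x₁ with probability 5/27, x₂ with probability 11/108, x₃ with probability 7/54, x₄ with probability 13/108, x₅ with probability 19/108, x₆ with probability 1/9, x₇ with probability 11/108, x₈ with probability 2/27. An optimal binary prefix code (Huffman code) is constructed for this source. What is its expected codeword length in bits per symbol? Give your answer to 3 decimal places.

2.991 bits/symbol

Repeatedly combine the two least-probable nodes; the expected code length is the sum of the merged weights.
merge 2/27 + 11/108 → 19/108
merge 11/108 + 1/9 → 23/108
merge 13/108 + 7/54 → 1/4
merge 19/108 + 19/108 → 19/54
merge 5/27 + 23/108 → 43/108
merge 1/4 + 19/54 → 65/108
merge 43/108 + 65/108 → 1
L = 19/108 + 23/108 + 1/4 + 19/54 + 43/108 + 65/108 + 1 = 323/108 ≈ 2.991 bits/symbol.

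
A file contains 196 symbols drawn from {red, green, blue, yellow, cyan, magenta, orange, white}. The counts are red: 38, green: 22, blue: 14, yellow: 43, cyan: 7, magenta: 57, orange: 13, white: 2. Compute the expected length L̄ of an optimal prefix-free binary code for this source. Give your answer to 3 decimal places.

2.638 bits/symbol

Probabilities are the counts divided by 196.
Repeatedly combine the two least-probable nodes; the expected code length is the sum of the merged weights.
merge 1/98 + 1/28 → 9/196
merge 9/196 + 13/196 → 11/98
merge 1/14 + 11/98 → 9/49
merge 11/98 + 9/49 → 29/98
merge 19/98 + 43/196 → 81/196
merge 57/196 + 29/98 → 115/196
merge 81/196 + 115/196 → 1
L = 9/196 + 11/98 + 9/49 + 29/98 + 81/196 + 115/196 + 1 = 517/196 ≈ 2.638 bits/symbol.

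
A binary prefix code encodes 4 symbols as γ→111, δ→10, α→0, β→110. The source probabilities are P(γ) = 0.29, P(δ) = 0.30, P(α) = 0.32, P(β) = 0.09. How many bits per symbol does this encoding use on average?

L̄ = Σ pᵢ·ℓᵢ = 0.29·3 + 0.30·2 + 0.32·1 + 0.09·3 = 2.06 bits/symbol.

2.06 bits/symbol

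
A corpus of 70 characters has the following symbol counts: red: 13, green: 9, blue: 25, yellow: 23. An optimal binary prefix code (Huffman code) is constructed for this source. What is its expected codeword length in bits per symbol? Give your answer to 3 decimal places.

1.957 bits/symbol

Probabilities are the counts divided by 70.
Repeatedly combine the two least-probable nodes; the expected code length is the sum of the merged weights.
merge 9/70 + 13/70 → 11/35
merge 11/35 + 23/70 → 9/14
merge 5/14 + 9/14 → 1
L = 11/35 + 9/14 + 1 = 137/70 ≈ 1.957 bits/symbol.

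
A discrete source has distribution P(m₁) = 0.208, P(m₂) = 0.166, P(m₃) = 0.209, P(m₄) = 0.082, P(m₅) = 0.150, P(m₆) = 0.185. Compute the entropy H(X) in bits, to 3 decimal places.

2.530 bits

H = −Σ pᵢ log₂ pᵢ.
−0.208·log₂(0.208) = 0.4712
−0.166·log₂(0.166) = 0.4301
−0.209·log₂(0.209) = 0.4720
−0.082·log₂(0.082) = 0.2959
−0.150·log₂(0.150) = 0.4105
−0.185·log₂(0.185) = 0.4504
Sum ≈ 2.5301 → 2.530 bits.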